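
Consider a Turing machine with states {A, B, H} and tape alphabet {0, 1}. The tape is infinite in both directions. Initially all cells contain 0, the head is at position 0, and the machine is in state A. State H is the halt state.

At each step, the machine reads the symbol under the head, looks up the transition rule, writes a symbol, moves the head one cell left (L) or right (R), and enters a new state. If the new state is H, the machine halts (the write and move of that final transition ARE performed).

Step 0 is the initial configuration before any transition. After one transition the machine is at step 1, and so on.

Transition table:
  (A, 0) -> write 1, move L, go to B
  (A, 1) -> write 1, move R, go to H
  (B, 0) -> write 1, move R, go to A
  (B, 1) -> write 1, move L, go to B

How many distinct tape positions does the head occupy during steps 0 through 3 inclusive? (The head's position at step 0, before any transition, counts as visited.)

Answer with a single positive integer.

Step 1: in state A at pos 0, read 0 -> (A,0)->write 1,move L,goto B. Now: state=B, head=-1, tape[-2..1]=0010 (head:  ^)
Step 2: in state B at pos -1, read 0 -> (B,0)->write 1,move R,goto A. Now: state=A, head=0, tape[-2..1]=0110 (head:   ^)
Step 3: in state A at pos 0, read 1 -> (A,1)->write 1,move R,goto H. Now: state=H, head=1, tape[-2..2]=01100 (head:    ^)
Head positions at steps 0..3: starting at 0, distinct positions visited = {-1, 0, 1} -> 3 position(s)

Answer: 3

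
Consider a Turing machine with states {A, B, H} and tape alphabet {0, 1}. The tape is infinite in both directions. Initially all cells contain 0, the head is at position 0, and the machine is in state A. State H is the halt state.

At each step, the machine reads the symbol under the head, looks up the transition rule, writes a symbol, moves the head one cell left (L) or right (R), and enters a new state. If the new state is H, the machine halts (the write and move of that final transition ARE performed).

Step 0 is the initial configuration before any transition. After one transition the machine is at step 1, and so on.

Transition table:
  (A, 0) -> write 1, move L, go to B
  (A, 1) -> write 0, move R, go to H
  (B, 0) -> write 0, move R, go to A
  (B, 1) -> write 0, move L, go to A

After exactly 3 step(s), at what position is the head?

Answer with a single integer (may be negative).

Step 1: in state A at pos 0, read 0 -> (A,0)->write 1,move L,goto B. Now: state=B, head=-1, tape[-2..1]=0010 (head:  ^)
Step 2: in state B at pos -1, read 0 -> (B,0)->write 0,move R,goto A. Now: state=A, head=0, tape[-2..1]=0010 (head:   ^)
Step 3: in state A at pos 0, read 1 -> (A,1)->write 0,move R,goto H. Now: state=H, head=1, tape[-2..2]=00000 (head:    ^)

Answer: 1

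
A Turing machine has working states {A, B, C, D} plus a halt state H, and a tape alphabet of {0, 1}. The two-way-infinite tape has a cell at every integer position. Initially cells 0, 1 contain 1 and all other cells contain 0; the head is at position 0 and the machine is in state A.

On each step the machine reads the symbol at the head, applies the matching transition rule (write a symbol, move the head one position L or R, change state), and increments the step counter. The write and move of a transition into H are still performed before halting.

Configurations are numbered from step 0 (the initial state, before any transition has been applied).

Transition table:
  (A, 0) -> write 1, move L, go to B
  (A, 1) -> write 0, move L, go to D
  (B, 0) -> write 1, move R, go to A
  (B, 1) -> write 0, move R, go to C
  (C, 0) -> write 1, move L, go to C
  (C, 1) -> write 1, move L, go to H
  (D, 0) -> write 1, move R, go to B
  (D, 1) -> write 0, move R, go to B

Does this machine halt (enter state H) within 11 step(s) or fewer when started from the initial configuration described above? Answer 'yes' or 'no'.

Step 1: in state A at pos 0, read 1 -> (A,1)->write 0,move L,goto D. Now: state=D, head=-1, tape[-2..2]=00010 (head:  ^)
Step 2: in state D at pos -1, read 0 -> (D,0)->write 1,move R,goto B. Now: state=B, head=0, tape[-2..2]=01010 (head:   ^)
Step 3: in state B at pos 0, read 0 -> (B,0)->write 1,move R,goto A. Now: state=A, head=1, tape[-2..2]=01110 (head:    ^)
Step 4: in state A at pos 1, read 1 -> (A,1)->write 0,move L,goto D. Now: state=D, head=0, tape[-2..2]=01100 (head:   ^)
Step 5: in state D at pos 0, read 1 -> (D,1)->write 0,move R,goto B. Now: state=B, head=1, tape[-2..2]=01000 (head:    ^)
Step 6: in state B at pos 1, read 0 -> (B,0)->write 1,move R,goto A. Now: state=A, head=2, tape[-2..3]=010100 (head:     ^)
Step 7: in state A at pos 2, read 0 -> (A,0)->write 1,move L,goto B. Now: state=B, head=1, tape[-2..3]=010110 (head:    ^)
Step 8: in state B at pos 1, read 1 -> (B,1)->write 0,move R,goto C. Now: state=C, head=2, tape[-2..3]=010010 (head:     ^)
Step 9: in state C at pos 2, read 1 -> (C,1)->write 1,move L,goto H. Now: state=H, head=1, tape[-2..3]=010010 (head:    ^)
State H reached at step 9; 9 <= 11 -> yes

Answer: yes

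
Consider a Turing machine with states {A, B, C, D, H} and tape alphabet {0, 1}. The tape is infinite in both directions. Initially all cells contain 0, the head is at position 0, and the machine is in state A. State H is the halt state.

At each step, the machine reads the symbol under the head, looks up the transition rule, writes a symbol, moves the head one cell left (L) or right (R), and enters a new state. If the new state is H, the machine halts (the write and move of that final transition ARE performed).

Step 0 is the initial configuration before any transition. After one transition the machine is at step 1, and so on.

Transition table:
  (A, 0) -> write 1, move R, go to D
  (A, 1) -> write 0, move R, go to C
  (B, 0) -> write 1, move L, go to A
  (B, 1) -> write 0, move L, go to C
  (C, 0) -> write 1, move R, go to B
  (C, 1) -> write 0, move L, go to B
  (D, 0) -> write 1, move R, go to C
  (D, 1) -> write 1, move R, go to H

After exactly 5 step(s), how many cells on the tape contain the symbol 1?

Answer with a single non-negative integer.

Answer: 3

Derivation:
Step 1: in state A at pos 0, read 0 -> (A,0)->write 1,move R,goto D. Now: state=D, head=1, tape[-1..2]=0100 (head:   ^)
Step 2: in state D at pos 1, read 0 -> (D,0)->write 1,move R,goto C. Now: state=C, head=2, tape[-1..3]=01100 (head:    ^)
Step 3: in state C at pos 2, read 0 -> (C,0)->write 1,move R,goto B. Now: state=B, head=3, tape[-1..4]=011100 (head:     ^)
Step 4: in state B at pos 3, read 0 -> (B,0)->write 1,move L,goto A. Now: state=A, head=2, tape[-1..4]=011110 (head:    ^)
Step 5: in state A at pos 2, read 1 -> (A,1)->write 0,move R,goto C. Now: state=C, head=3, tape[-1..4]=011010 (head:     ^)
Cells containing 1 after step 5: {0, 1, 3} -> 3 cell(s)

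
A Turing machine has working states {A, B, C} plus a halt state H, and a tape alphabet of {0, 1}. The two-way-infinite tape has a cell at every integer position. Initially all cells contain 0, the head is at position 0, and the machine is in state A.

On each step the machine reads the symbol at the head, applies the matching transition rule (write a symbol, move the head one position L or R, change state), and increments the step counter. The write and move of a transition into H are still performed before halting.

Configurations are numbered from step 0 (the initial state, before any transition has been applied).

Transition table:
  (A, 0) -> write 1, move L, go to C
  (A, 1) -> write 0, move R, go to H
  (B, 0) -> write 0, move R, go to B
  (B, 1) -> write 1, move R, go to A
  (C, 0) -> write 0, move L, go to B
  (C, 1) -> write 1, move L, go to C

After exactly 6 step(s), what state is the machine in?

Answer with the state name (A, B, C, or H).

Answer: C

Derivation:
Step 1: in state A at pos 0, read 0 -> (A,0)->write 1,move L,goto C. Now: state=C, head=-1, tape[-2..1]=0010 (head:  ^)
Step 2: in state C at pos -1, read 0 -> (C,0)->write 0,move L,goto B. Now: state=B, head=-2, tape[-3..1]=00010 (head:  ^)
Step 3: in state B at pos -2, read 0 -> (B,0)->write 0,move R,goto B. Now: state=B, head=-1, tape[-3..1]=00010 (head:   ^)
Step 4: in state B at pos -1, read 0 -> (B,0)->write 0,move R,goto B. Now: state=B, head=0, tape[-3..1]=00010 (head:    ^)
Step 5: in state B at pos 0, read 1 -> (B,1)->write 1,move R,goto A. Now: state=A, head=1, tape[-3..2]=000100 (head:     ^)
Step 6: in state A at pos 1, read 0 -> (A,0)->write 1,move L,goto C. Now: state=C, head=0, tape[-3..2]=000110 (head:    ^)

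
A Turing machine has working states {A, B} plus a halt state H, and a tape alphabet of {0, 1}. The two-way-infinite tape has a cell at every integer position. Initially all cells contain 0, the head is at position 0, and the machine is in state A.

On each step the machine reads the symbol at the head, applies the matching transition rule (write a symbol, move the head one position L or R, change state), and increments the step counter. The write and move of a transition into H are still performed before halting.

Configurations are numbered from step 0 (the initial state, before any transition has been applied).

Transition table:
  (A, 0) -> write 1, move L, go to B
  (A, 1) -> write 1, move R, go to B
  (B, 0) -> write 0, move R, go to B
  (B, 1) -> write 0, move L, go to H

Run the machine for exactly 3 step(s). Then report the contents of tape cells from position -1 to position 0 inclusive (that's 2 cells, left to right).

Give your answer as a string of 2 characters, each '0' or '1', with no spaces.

Answer: 00

Derivation:
Step 1: in state A at pos 0, read 0 -> (A,0)->write 1,move L,goto B. Now: state=B, head=-1, tape[-2..1]=0010 (head:  ^)
Step 2: in state B at pos -1, read 0 -> (B,0)->write 0,move R,goto B. Now: state=B, head=0, tape[-2..1]=0010 (head:   ^)
Step 3: in state B at pos 0, read 1 -> (B,1)->write 0,move L,goto H. Now: state=H, head=-1, tape[-2..1]=0000 (head:  ^)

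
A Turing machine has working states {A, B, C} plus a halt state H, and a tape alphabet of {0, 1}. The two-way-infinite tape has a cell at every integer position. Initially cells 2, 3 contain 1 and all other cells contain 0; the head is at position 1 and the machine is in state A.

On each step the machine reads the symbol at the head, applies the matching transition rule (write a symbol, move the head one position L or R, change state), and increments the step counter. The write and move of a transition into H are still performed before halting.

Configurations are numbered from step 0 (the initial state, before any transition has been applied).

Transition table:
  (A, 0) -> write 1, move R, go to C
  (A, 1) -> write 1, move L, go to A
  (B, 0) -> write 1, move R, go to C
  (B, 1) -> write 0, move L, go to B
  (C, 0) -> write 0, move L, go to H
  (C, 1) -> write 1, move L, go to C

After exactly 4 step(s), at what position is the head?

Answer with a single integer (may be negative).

Answer: -1

Derivation:
Step 1: in state A at pos 1, read 0 -> (A,0)->write 1,move R,goto C. Now: state=C, head=2, tape[0..4]=01110 (head:   ^)
Step 2: in state C at pos 2, read 1 -> (C,1)->write 1,move L,goto C. Now: state=C, head=1, tape[0..4]=01110 (head:  ^)
Step 3: in state C at pos 1, read 1 -> (C,1)->write 1,move L,goto C. Now: state=C, head=0, tape[-1..4]=001110 (head:  ^)
Step 4: in state C at pos 0, read 0 -> (C,0)->write 0,move L,goto H. Now: state=H, head=-1, tape[-2..4]=0001110 (head:  ^)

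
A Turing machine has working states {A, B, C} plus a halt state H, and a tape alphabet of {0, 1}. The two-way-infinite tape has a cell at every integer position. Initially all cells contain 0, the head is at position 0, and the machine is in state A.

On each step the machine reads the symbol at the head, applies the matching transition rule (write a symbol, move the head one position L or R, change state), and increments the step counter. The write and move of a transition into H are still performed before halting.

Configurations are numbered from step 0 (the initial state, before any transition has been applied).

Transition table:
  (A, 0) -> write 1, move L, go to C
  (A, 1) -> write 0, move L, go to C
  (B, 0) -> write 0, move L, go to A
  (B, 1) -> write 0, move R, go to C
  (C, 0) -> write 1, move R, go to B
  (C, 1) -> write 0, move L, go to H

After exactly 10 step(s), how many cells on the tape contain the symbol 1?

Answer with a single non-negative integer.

Step 1: in state A at pos 0, read 0 -> (A,0)->write 1,move L,goto C. Now: state=C, head=-1, tape[-2..1]=0010 (head:  ^)
Step 2: in state C at pos -1, read 0 -> (C,0)->write 1,move R,goto B. Now: state=B, head=0, tape[-2..1]=0110 (head:   ^)
Step 3: in state B at pos 0, read 1 -> (B,1)->write 0,move R,goto C. Now: state=C, head=1, tape[-2..2]=01000 (head:    ^)
Step 4: in state C at pos 1, read 0 -> (C,0)->write 1,move R,goto B. Now: state=B, head=2, tape[-2..3]=010100 (head:     ^)
Step 5: in state B at pos 2, read 0 -> (B,0)->write 0,move L,goto A. Now: state=A, head=1, tape[-2..3]=010100 (head:    ^)
Step 6: in state A at pos 1, read 1 -> (A,1)->write 0,move L,goto C. Now: state=C, head=0, tape[-2..3]=010000 (head:   ^)
Step 7: in state C at pos 0, read 0 -> (C,0)->write 1,move R,goto B. Now: state=B, head=1, tape[-2..3]=011000 (head:    ^)
Step 8: in state B at pos 1, read 0 -> (B,0)->write 0,move L,goto A. Now: state=A, head=0, tape[-2..3]=011000 (head:   ^)
Step 9: in state A at pos 0, read 1 -> (A,1)->write 0,move L,goto C. Now: state=C, head=-1, tape[-2..3]=010000 (head:  ^)
Step 10: in state C at pos -1, read 1 -> (C,1)->write 0,move L,goto H. Now: state=H, head=-2, tape[-3..3]=0000000 (head:  ^)
No cell contains 1 after step 10 -> 0 cell(s)

Answer: 0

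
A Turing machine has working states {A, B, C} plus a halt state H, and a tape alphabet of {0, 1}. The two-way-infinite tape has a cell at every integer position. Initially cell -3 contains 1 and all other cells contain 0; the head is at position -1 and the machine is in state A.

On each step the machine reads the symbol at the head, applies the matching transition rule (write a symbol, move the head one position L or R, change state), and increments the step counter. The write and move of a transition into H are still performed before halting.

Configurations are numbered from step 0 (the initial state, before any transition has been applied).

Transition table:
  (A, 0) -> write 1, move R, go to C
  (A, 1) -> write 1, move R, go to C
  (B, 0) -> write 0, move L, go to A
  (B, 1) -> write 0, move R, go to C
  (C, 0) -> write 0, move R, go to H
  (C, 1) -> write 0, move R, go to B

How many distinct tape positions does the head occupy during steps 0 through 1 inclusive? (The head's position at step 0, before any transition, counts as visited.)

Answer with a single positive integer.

Answer: 2

Derivation:
Step 1: in state A at pos -1, read 0 -> (A,0)->write 1,move R,goto C. Now: state=C, head=0, tape[-4..1]=010100 (head:     ^)
Head positions at steps 0..1: starting at -1, distinct positions visited = {-1, 0} -> 2 position(s)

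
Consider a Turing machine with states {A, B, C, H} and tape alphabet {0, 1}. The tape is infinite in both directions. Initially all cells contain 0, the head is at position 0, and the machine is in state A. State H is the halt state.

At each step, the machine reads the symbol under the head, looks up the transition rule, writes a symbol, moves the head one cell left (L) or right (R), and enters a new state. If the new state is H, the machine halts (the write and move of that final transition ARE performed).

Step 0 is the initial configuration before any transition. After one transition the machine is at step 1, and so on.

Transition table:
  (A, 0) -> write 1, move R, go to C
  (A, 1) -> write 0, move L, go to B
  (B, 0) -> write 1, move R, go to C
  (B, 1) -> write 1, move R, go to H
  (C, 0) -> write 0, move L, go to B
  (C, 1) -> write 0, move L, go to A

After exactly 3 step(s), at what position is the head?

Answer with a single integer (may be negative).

Answer: 1

Derivation:
Step 1: in state A at pos 0, read 0 -> (A,0)->write 1,move R,goto C. Now: state=C, head=1, tape[-1..2]=0100 (head:   ^)
Step 2: in state C at pos 1, read 0 -> (C,0)->write 0,move L,goto B. Now: state=B, head=0, tape[-1..2]=0100 (head:  ^)
Step 3: in state B at pos 0, read 1 -> (B,1)->write 1,move R,goto H. Now: state=H, head=1, tape[-1..2]=0100 (head:   ^)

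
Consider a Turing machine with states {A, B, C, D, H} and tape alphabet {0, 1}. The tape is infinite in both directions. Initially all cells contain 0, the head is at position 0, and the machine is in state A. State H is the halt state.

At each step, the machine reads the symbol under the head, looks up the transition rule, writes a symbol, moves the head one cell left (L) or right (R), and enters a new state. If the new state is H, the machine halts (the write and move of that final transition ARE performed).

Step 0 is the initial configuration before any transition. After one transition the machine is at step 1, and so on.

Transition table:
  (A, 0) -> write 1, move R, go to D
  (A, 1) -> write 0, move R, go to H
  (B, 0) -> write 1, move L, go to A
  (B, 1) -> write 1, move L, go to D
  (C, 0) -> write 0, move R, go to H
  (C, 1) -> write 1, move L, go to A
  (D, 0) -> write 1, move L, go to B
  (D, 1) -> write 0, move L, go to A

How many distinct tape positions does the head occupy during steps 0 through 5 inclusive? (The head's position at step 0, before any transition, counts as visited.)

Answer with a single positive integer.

Answer: 5

Derivation:
Step 1: in state A at pos 0, read 0 -> (A,0)->write 1,move R,goto D. Now: state=D, head=1, tape[-1..2]=0100 (head:   ^)
Step 2: in state D at pos 1, read 0 -> (D,0)->write 1,move L,goto B. Now: state=B, head=0, tape[-1..2]=0110 (head:  ^)
Step 3: in state B at pos 0, read 1 -> (B,1)->write 1,move L,goto D. Now: state=D, head=-1, tape[-2..2]=00110 (head:  ^)
Step 4: in state D at pos -1, read 0 -> (D,0)->write 1,move L,goto B. Now: state=B, head=-2, tape[-3..2]=001110 (head:  ^)
Step 5: in state B at pos -2, read 0 -> (B,0)->write 1,move L,goto A. Now: state=A, head=-3, tape[-4..2]=0011110 (head:  ^)
Head positions at steps 0..5: starting at 0, distinct positions visited = {-3, -2, -1, 0, 1} -> 5 position(s)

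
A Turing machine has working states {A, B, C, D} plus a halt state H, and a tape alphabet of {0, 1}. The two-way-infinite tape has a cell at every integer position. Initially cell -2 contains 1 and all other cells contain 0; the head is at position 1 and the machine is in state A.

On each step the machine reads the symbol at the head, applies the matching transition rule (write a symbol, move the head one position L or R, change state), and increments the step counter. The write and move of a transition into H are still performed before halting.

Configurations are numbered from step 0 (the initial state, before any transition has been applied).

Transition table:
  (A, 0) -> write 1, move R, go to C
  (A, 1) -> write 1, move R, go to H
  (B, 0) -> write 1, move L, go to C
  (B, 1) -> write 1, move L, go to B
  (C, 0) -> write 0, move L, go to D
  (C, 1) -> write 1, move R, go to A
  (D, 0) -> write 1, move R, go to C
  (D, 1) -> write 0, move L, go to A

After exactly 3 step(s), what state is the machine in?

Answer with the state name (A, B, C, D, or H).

Answer: A

Derivation:
Step 1: in state A at pos 1, read 0 -> (A,0)->write 1,move R,goto C. Now: state=C, head=2, tape[-3..3]=0100100 (head:      ^)
Step 2: in state C at pos 2, read 0 -> (C,0)->write 0,move L,goto D. Now: state=D, head=1, tape[-3..3]=0100100 (head:     ^)
Step 3: in state D at pos 1, read 1 -> (D,1)->write 0,move L,goto A. Now: state=A, head=0, tape[-3..3]=0100000 (head:    ^)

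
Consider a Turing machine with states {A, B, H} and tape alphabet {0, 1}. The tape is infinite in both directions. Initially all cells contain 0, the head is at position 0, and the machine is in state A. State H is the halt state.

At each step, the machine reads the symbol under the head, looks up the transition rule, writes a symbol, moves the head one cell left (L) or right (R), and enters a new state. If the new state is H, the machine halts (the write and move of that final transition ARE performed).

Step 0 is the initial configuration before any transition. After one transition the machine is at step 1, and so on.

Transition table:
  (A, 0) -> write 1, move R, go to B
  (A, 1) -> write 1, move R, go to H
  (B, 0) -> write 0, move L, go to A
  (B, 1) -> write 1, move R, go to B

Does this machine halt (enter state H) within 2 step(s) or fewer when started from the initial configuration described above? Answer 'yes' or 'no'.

Step 1: in state A at pos 0, read 0 -> (A,0)->write 1,move R,goto B. Now: state=B, head=1, tape[-1..2]=0100 (head:   ^)
Step 2: in state B at pos 1, read 0 -> (B,0)->write 0,move L,goto A. Now: state=A, head=0, tape[-1..2]=0100 (head:  ^)
After 2 step(s): state = A (not H) -> not halted within 2 -> no

Answer: no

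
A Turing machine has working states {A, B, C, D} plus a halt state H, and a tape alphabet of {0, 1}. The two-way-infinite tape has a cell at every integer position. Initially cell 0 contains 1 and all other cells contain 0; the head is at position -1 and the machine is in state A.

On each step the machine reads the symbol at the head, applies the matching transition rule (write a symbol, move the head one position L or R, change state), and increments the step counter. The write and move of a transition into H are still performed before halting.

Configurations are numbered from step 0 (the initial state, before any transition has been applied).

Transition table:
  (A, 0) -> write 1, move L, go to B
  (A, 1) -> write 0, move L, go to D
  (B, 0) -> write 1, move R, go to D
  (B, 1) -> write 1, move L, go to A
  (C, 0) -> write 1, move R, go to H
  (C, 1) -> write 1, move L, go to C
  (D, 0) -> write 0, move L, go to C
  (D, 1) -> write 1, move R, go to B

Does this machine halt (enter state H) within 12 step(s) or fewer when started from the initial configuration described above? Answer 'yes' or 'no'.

Step 1: in state A at pos -1, read 0 -> (A,0)->write 1,move L,goto B. Now: state=B, head=-2, tape[-3..1]=00110 (head:  ^)
Step 2: in state B at pos -2, read 0 -> (B,0)->write 1,move R,goto D. Now: state=D, head=-1, tape[-3..1]=01110 (head:   ^)
Step 3: in state D at pos -1, read 1 -> (D,1)->write 1,move R,goto B. Now: state=B, head=0, tape[-3..1]=01110 (head:    ^)
Step 4: in state B at pos 0, read 1 -> (B,1)->write 1,move L,goto A. Now: state=A, head=-1, tape[-3..1]=01110 (head:   ^)
Step 5: in state A at pos -1, read 1 -> (A,1)->write 0,move L,goto D. Now: state=D, head=-2, tape[-3..1]=01010 (head:  ^)
Step 6: in state D at pos -2, read 1 -> (D,1)->write 1,move R,goto B. Now: state=B, head=-1, tape[-3..1]=01010 (head:   ^)
Step 7: in state B at pos -1, read 0 -> (B,0)->write 1,move R,goto D. Now: state=D, head=0, tape[-3..1]=01110 (head:    ^)
Step 8: in state D at pos 0, read 1 -> (D,1)->write 1,move R,goto B. Now: state=B, head=1, tape[-3..2]=011100 (head:     ^)
Step 9: in state B at pos 1, read 0 -> (B,0)->write 1,move R,goto D. Now: state=D, head=2, tape[-3..3]=0111100 (head:      ^)
Step 10: in state D at pos 2, read 0 -> (D,0)->write 0,move L,goto C. Now: state=C, head=1, tape[-3..3]=0111100 (head:     ^)
Step 11: in state C at pos 1, read 1 -> (C,1)->write 1,move L,goto C. Now: state=C, head=0, tape[-3..3]=0111100 (head:    ^)
Step 12: in state C at pos 0, read 1 -> (C,1)->write 1,move L,goto C. Now: state=C, head=-1, tape[-3..3]=0111100 (head:   ^)
After 12 step(s): state = C (not H) -> not halted within 12 -> no

Answer: no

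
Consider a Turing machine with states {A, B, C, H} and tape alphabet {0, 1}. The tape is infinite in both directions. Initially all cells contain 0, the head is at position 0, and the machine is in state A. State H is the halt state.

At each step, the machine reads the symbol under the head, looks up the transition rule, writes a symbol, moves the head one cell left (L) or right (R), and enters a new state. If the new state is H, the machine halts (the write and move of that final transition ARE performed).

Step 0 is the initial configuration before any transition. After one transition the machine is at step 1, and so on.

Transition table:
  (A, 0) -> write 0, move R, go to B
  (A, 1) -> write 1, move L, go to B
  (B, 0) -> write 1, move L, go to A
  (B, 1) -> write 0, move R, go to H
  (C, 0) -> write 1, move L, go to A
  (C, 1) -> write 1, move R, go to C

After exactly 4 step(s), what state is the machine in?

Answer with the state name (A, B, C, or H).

Answer: H

Derivation:
Step 1: in state A at pos 0, read 0 -> (A,0)->write 0,move R,goto B. Now: state=B, head=1, tape[-1..2]=0000 (head:   ^)
Step 2: in state B at pos 1, read 0 -> (B,0)->write 1,move L,goto A. Now: state=A, head=0, tape[-1..2]=0010 (head:  ^)
Step 3: in state A at pos 0, read 0 -> (A,0)->write 0,move R,goto B. Now: state=B, head=1, tape[-1..2]=0010 (head:   ^)
Step 4: in state B at pos 1, read 1 -> (B,1)->write 0,move R,goto H. Now: state=H, head=2, tape[-1..3]=00000 (head:    ^)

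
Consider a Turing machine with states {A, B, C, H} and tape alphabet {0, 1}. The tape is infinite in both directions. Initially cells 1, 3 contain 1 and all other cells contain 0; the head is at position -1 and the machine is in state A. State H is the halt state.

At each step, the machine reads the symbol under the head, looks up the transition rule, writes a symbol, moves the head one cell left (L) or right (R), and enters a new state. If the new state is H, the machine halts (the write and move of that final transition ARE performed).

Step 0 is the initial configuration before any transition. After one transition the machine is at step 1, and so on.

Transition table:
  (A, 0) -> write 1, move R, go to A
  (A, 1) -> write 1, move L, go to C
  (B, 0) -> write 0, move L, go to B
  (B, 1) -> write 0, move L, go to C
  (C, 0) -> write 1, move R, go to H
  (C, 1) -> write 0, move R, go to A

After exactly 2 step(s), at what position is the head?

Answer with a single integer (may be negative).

Answer: 1

Derivation:
Step 1: in state A at pos -1, read 0 -> (A,0)->write 1,move R,goto A. Now: state=A, head=0, tape[-2..4]=0101010 (head:   ^)
Step 2: in state A at pos 0, read 0 -> (A,0)->write 1,move R,goto A. Now: state=A, head=1, tape[-2..4]=0111010 (head:    ^)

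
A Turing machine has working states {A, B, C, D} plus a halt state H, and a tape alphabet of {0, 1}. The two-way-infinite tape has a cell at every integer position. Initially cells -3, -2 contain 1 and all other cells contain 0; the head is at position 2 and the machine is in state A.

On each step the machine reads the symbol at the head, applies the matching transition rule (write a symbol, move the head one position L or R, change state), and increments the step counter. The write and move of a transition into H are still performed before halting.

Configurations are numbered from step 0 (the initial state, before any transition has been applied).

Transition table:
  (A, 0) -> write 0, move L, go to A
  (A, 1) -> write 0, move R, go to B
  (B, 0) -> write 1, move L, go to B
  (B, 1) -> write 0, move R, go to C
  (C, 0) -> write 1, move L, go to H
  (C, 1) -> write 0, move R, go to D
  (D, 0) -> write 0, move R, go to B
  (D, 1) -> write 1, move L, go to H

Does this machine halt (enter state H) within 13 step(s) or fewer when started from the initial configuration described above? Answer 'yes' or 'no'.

Answer: yes

Derivation:
Step 1: in state A at pos 2, read 0 -> (A,0)->write 0,move L,goto A. Now: state=A, head=1, tape[-4..3]=01100000 (head:      ^)
Step 2: in state A at pos 1, read 0 -> (A,0)->write 0,move L,goto A. Now: state=A, head=0, tape[-4..3]=01100000 (head:     ^)
Step 3: in state A at pos 0, read 0 -> (A,0)->write 0,move L,goto A. Now: state=A, head=-1, tape[-4..3]=01100000 (head:    ^)
Step 4: in state A at pos -1, read 0 -> (A,0)->write 0,move L,goto A. Now: state=A, head=-2, tape[-4..3]=01100000 (head:   ^)
Step 5: in state A at pos -2, read 1 -> (A,1)->write 0,move R,goto B. Now: state=B, head=-1, tape[-4..3]=01000000 (head:    ^)
Step 6: in state B at pos -1, read 0 -> (B,0)->write 1,move L,goto B. Now: state=B, head=-2, tape[-4..3]=01010000 (head:   ^)
Step 7: in state B at pos -2, read 0 -> (B,0)->write 1,move L,goto B. Now: state=B, head=-3, tape[-4..3]=01110000 (head:  ^)
Step 8: in state B at pos -3, read 1 -> (B,1)->write 0,move R,goto C. Now: state=C, head=-2, tape[-4..3]=00110000 (head:   ^)
Step 9: in state C at pos -2, read 1 -> (C,1)->write 0,move R,goto D. Now: state=D, head=-1, tape[-4..3]=00010000 (head:    ^)
Step 10: in state D at pos -1, read 1 -> (D,1)->write 1,move L,goto H. Now: state=H, head=-2, tape[-4..3]=00010000 (head:   ^)
State H reached at step 10; 10 <= 13 -> yes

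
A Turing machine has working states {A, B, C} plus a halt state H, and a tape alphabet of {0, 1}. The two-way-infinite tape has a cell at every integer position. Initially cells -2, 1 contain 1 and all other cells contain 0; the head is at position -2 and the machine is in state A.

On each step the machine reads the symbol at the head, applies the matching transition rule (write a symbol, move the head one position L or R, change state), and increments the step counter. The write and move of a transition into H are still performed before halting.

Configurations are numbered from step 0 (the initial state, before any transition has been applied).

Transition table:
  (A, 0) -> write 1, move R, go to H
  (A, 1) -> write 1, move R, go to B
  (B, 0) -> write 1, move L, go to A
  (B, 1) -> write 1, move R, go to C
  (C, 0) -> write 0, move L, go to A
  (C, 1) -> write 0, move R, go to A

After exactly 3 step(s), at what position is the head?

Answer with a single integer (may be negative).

Answer: -1

Derivation:
Step 1: in state A at pos -2, read 1 -> (A,1)->write 1,move R,goto B. Now: state=B, head=-1, tape[-3..2]=010010 (head:   ^)
Step 2: in state B at pos -1, read 0 -> (B,0)->write 1,move L,goto A. Now: state=A, head=-2, tape[-3..2]=011010 (head:  ^)
Step 3: in state A at pos -2, read 1 -> (A,1)->write 1,move R,goto B. Now: state=B, head=-1, tape[-3..2]=011010 (head:   ^)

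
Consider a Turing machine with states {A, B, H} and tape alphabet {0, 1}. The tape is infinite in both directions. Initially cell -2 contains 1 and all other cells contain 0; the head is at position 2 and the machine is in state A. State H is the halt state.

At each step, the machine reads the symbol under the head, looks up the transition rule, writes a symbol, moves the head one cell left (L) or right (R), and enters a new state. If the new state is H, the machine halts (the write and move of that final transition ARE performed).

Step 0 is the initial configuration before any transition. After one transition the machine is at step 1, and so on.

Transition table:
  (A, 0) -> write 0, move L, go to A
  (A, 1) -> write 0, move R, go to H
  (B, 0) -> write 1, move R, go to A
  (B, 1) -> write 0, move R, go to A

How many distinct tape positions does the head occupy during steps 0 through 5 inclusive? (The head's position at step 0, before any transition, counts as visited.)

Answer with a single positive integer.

Answer: 5

Derivation:
Step 1: in state A at pos 2, read 0 -> (A,0)->write 0,move L,goto A. Now: state=A, head=1, tape[-3..3]=0100000 (head:     ^)
Step 2: in state A at pos 1, read 0 -> (A,0)->write 0,move L,goto A. Now: state=A, head=0, tape[-3..3]=0100000 (head:    ^)
Step 3: in state A at pos 0, read 0 -> (A,0)->write 0,move L,goto A. Now: state=A, head=-1, tape[-3..3]=0100000 (head:   ^)
Step 4: in state A at pos -1, read 0 -> (A,0)->write 0,move L,goto A. Now: state=A, head=-2, tape[-3..3]=0100000 (head:  ^)
Step 5: in state A at pos -2, read 1 -> (A,1)->write 0,move R,goto H. Now: state=H, head=-1, tape[-3..3]=0000000 (head:   ^)
Head positions at steps 0..5: starting at 2, distinct positions visited = {-2, -1, 0, 1, 2} -> 5 position(s)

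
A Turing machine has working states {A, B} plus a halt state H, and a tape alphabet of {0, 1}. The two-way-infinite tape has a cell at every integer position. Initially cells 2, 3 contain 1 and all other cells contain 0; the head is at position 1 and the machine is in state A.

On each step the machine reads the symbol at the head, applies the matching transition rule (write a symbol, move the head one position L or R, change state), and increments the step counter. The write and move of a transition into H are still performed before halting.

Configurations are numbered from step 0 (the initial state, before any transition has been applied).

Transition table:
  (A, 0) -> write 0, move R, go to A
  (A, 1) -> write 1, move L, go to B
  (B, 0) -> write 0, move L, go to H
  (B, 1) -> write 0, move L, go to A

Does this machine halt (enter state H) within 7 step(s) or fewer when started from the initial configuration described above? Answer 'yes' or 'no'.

Step 1: in state A at pos 1, read 0 -> (A,0)->write 0,move R,goto A. Now: state=A, head=2, tape[0..4]=00110 (head:   ^)
Step 2: in state A at pos 2, read 1 -> (A,1)->write 1,move L,goto B. Now: state=B, head=1, tape[0..4]=00110 (head:  ^)
Step 3: in state B at pos 1, read 0 -> (B,0)->write 0,move L,goto H. Now: state=H, head=0, tape[-1..4]=000110 (head:  ^)
State H reached at step 3; 3 <= 7 -> yes

Answer: yes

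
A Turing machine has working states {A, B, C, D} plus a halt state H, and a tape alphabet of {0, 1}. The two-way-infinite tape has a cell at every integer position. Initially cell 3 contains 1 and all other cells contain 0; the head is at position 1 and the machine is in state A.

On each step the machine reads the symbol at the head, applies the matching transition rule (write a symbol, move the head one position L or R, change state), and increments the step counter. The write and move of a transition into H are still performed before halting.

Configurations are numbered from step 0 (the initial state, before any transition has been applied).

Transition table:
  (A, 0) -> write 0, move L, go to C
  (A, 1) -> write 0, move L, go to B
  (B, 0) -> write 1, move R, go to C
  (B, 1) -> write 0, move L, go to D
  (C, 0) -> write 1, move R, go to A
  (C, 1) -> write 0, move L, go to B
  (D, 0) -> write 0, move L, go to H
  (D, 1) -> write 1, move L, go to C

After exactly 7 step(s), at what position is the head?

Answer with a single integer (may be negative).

Step 1: in state A at pos 1, read 0 -> (A,0)->write 0,move L,goto C. Now: state=C, head=0, tape[-1..4]=000010 (head:  ^)
Step 2: in state C at pos 0, read 0 -> (C,0)->write 1,move R,goto A. Now: state=A, head=1, tape[-1..4]=010010 (head:   ^)
Step 3: in state A at pos 1, read 0 -> (A,0)->write 0,move L,goto C. Now: state=C, head=0, tape[-1..4]=010010 (head:  ^)
Step 4: in state C at pos 0, read 1 -> (C,1)->write 0,move L,goto B. Now: state=B, head=-1, tape[-2..4]=0000010 (head:  ^)
Step 5: in state B at pos -1, read 0 -> (B,0)->write 1,move R,goto C. Now: state=C, head=0, tape[-2..4]=0100010 (head:   ^)
Step 6: in state C at pos 0, read 0 -> (C,0)->write 1,move R,goto A. Now: state=A, head=1, tape[-2..4]=0110010 (head:    ^)
Step 7: in state A at pos 1, read 0 -> (A,0)->write 0,move L,goto C. Now: state=C, head=0, tape[-2..4]=0110010 (head:   ^)

Answer: 0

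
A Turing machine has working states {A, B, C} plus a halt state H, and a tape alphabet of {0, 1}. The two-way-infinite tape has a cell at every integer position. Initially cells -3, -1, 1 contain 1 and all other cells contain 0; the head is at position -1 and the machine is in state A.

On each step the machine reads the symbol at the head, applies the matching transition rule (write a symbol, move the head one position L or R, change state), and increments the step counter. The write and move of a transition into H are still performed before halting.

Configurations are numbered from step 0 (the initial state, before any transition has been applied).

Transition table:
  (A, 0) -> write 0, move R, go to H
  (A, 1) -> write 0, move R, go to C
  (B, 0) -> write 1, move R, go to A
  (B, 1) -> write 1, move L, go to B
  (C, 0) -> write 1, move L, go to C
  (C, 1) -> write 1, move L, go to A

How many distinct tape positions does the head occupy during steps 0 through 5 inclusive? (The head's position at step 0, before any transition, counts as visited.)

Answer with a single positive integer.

Answer: 5

Derivation:
Step 1: in state A at pos -1, read 1 -> (A,1)->write 0,move R,goto C. Now: state=C, head=0, tape[-4..2]=0100010 (head:     ^)
Step 2: in state C at pos 0, read 0 -> (C,0)->write 1,move L,goto C. Now: state=C, head=-1, tape[-4..2]=0100110 (head:    ^)
Step 3: in state C at pos -1, read 0 -> (C,0)->write 1,move L,goto C. Now: state=C, head=-2, tape[-4..2]=0101110 (head:   ^)
Step 4: in state C at pos -2, read 0 -> (C,0)->write 1,move L,goto C. Now: state=C, head=-3, tape[-4..2]=0111110 (head:  ^)
Step 5: in state C at pos -3, read 1 -> (C,1)->write 1,move L,goto A. Now: state=A, head=-4, tape[-5..2]=00111110 (head:  ^)
Head positions at steps 0..5: starting at -1, distinct positions visited = {-4, -3, -2, -1, 0} -> 5 position(s)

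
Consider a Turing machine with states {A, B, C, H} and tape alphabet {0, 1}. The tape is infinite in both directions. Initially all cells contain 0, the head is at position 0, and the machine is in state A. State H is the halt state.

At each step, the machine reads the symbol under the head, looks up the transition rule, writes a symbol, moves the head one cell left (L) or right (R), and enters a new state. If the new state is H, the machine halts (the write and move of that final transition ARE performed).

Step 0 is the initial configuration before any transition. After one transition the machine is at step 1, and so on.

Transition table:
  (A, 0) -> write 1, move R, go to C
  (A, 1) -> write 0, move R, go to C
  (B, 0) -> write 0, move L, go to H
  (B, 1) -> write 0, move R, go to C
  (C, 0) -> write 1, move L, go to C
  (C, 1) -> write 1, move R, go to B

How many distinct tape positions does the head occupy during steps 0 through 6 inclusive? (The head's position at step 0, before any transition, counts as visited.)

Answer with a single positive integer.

Answer: 3

Derivation:
Step 1: in state A at pos 0, read 0 -> (A,0)->write 1,move R,goto C. Now: state=C, head=1, tape[-1..2]=0100 (head:   ^)
Step 2: in state C at pos 1, read 0 -> (C,0)->write 1,move L,goto C. Now: state=C, head=0, tape[-1..2]=0110 (head:  ^)
Step 3: in state C at pos 0, read 1 -> (C,1)->write 1,move R,goto B. Now: state=B, head=1, tape[-1..2]=0110 (head:   ^)
Step 4: in state B at pos 1, read 1 -> (B,1)->write 0,move R,goto C. Now: state=C, head=2, tape[-1..3]=01000 (head:    ^)
Step 5: in state C at pos 2, read 0 -> (C,0)->write 1,move L,goto C. Now: state=C, head=1, tape[-1..3]=01010 (head:   ^)
Step 6: in state C at pos 1, read 0 -> (C,0)->write 1,move L,goto C. Now: state=C, head=0, tape[-1..3]=01110 (head:  ^)
Head positions at steps 0..6: starting at 0, distinct positions visited = {0, 1, 2} -> 3 position(s)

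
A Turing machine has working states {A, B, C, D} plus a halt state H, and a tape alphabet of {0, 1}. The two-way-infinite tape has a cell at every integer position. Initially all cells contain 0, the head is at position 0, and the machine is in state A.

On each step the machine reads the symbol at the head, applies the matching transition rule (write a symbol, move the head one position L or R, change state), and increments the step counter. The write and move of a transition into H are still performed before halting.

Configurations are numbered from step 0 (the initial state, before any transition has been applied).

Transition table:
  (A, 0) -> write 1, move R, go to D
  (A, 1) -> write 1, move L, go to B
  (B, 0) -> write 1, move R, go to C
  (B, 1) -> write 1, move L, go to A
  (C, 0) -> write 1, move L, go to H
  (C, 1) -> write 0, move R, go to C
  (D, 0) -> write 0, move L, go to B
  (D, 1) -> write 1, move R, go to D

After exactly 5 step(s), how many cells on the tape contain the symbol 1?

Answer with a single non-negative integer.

Step 1: in state A at pos 0, read 0 -> (A,0)->write 1,move R,goto D. Now: state=D, head=1, tape[-1..2]=0100 (head:   ^)
Step 2: in state D at pos 1, read 0 -> (D,0)->write 0,move L,goto B. Now: state=B, head=0, tape[-1..2]=0100 (head:  ^)
Step 3: in state B at pos 0, read 1 -> (B,1)->write 1,move L,goto A. Now: state=A, head=-1, tape[-2..2]=00100 (head:  ^)
Step 4: in state A at pos -1, read 0 -> (A,0)->write 1,move R,goto D. Now: state=D, head=0, tape[-2..2]=01100 (head:   ^)
Step 5: in state D at pos 0, read 1 -> (D,1)->write 1,move R,goto D. Now: state=D, head=1, tape[-2..2]=01100 (head:    ^)
Cells containing 1 after step 5: {-1, 0} -> 2 cell(s)

Answer: 2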